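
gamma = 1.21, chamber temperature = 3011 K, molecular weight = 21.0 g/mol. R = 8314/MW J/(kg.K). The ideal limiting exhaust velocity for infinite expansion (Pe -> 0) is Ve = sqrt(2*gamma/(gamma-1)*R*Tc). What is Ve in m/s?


R = 8314 / 21.0 = 395.9 J/(kg.K)
Ve = sqrt(2 * 1.21 / (1.21 - 1) * 395.9 * 3011) = 3706 m/s

3706 m/s


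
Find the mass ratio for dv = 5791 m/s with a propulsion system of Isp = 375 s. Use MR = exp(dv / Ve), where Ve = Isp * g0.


Ve = 375 * 9.81 = 3678.75 m/s
MR = exp(5791 / 3678.75) = 4.827

4.827


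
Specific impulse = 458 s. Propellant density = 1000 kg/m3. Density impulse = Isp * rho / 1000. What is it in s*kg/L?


rho*Isp = 458 * 1000 / 1000 = 458 s*kg/L

458 s*kg/L


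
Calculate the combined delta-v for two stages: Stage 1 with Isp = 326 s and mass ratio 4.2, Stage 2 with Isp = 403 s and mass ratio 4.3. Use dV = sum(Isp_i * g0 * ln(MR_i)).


dV1 = 326 * 9.81 * ln(4.2) = 4589.5 m/s
dV2 = 403 * 9.81 * ln(4.3) = 5766.5 m/s
Total dV = 4589.5 + 5766.5 = 10356.0 m/s ~ 10356 m/s

10356 m/s


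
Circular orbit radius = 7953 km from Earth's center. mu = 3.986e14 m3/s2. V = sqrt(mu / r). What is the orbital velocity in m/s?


V = sqrt(3.986e14 / 7953000) = 7080 m/s

7080 m/s


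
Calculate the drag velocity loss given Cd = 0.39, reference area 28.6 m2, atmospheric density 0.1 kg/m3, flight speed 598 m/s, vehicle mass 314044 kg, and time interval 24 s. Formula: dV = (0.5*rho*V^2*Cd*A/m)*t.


D = 0.5 * 0.1 * 598^2 * 0.39 * 28.6 = 199435.75 N
a = 199435.75 / 314044 = 0.6351 m/s2
dV = 0.6351 * 24 = 15.2 m/s

15.2 m/s


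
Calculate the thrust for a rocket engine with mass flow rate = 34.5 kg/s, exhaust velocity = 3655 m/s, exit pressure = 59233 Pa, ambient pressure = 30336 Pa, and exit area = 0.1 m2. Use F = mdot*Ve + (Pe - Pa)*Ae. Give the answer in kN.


F = 34.5 * 3655 + (59233 - 30336) * 0.1 = 128987.0 N = 129.0 kN

129.0 kN


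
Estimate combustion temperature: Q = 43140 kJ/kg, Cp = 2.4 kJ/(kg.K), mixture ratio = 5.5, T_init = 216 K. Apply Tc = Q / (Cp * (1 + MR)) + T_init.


Tc = 43140 / (2.4 * (1 + 5.5)) + 216 = 2981 K

2981 K


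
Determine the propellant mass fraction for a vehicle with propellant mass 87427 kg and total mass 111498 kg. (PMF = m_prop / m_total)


PMF = 87427 / 111498 = 0.784

0.784


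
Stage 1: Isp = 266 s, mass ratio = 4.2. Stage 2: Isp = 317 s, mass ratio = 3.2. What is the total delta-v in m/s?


dV1 = 266 * 9.81 * ln(4.2) = 3744.8 m/s
dV2 = 317 * 9.81 * ln(3.2) = 3617.1 m/s
Total dV = 3744.8 + 3617.1 = 7361.9 m/s ~ 7362 m/s

7362 m/s


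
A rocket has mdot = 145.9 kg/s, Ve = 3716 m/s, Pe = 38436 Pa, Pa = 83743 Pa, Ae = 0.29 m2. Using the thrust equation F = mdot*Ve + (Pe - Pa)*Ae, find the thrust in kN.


F = 145.9 * 3716 + (38436 - 83743) * 0.29 = 529025.0 N = 529.0 kN

529.0 kN


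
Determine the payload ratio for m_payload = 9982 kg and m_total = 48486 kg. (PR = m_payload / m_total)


PR = 9982 / 48486 = 0.2059

0.2059


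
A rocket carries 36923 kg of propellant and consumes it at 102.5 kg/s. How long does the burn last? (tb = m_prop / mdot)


tb = 36923 / 102.5 = 360.2 s

360.2 s


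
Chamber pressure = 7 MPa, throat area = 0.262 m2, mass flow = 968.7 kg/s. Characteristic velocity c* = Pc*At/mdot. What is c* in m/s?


c* = 7e6 * 0.262 / 968.7 = 1893 m/s

1893 m/s


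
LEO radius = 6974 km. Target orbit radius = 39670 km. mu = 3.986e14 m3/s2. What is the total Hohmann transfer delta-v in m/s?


V1 = sqrt(mu/r1) = 7560.1 m/s
dV1 = V1*(sqrt(2*r2/(r1+r2)) - 1) = 2299.87 m/s
V2 = sqrt(mu/r2) = 3169.84 m/s
dV2 = V2*(1 - sqrt(2*r1/(r1+r2))) = 1436.45 m/s
Total dV = 3736 m/s

3736 m/s


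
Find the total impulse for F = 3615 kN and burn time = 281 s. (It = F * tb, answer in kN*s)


It = 3615 * 281 = 1015815 kN*s

1015815 kN*s


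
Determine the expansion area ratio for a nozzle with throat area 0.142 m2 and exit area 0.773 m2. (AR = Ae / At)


AR = 0.773 / 0.142 = 5.4

5.4


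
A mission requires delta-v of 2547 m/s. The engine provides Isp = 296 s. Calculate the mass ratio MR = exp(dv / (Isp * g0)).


Ve = 296 * 9.81 = 2903.76 m/s
MR = exp(2547 / 2903.76) = 2.404

2.404


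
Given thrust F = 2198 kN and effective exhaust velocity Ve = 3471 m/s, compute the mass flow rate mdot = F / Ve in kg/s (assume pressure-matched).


mdot = F / Ve = 2198000 / 3471 = 633.2 kg/s

633.2 kg/s


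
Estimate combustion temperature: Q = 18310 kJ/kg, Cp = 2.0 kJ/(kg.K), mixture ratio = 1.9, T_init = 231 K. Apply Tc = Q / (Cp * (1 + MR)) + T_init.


Tc = 18310 / (2.0 * (1 + 1.9)) + 231 = 3388 K

3388 K


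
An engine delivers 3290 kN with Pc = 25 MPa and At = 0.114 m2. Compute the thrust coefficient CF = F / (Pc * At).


CF = 3290000 / (25e6 * 0.114) = 1.15

1.15


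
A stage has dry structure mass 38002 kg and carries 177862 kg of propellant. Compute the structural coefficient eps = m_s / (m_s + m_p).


eps = 38002 / (38002 + 177862) = 0.176

0.176


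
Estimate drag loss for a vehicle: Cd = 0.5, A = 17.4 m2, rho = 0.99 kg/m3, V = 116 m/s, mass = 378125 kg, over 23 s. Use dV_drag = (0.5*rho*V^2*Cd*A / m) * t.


D = 0.5 * 0.99 * 116^2 * 0.5 * 17.4 = 57948.26 N
a = 57948.26 / 378125 = 0.1533 m/s2
dV = 0.1533 * 23 = 3.5 m/s

3.5 m/s


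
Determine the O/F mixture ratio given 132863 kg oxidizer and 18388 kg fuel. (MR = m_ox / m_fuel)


MR = 132863 / 18388 = 7.23

7.23


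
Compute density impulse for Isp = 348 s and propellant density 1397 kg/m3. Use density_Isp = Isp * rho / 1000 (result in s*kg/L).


rho*Isp = 348 * 1397 / 1000 = 486 s*kg/L

486 s*kg/L


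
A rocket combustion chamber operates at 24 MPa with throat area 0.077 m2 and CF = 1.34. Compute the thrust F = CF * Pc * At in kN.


F = 1.34 * 24e6 * 0.077 = 2.4763e+06 N = 2476.3 kN

2476.3 kN


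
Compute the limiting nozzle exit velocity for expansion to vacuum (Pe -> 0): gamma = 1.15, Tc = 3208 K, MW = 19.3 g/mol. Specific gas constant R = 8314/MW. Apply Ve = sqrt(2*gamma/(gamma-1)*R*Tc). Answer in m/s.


R = 8314 / 19.3 = 430.78 J/(kg.K)
Ve = sqrt(2 * 1.15 / (1.15 - 1) * 430.78 * 3208) = 4603 m/s

4603 m/s


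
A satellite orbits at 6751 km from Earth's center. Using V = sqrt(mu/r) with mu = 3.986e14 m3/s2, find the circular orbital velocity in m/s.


V = sqrt(3.986e14 / 6751000) = 7684 m/s

7684 m/s


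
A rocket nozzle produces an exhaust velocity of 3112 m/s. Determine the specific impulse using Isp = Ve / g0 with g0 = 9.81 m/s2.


Isp = Ve / g0 = 3112 / 9.81 = 317.2 s

317.2 s


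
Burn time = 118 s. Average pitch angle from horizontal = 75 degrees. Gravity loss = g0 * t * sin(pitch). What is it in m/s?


GL = 9.81 * 118 * sin(75 deg) = 1118 m/s

1118 m/s


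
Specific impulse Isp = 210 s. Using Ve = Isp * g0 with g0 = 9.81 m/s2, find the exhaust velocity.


Ve = Isp * g0 = 210 * 9.81 = 2060.1 m/s

2060.1 m/s


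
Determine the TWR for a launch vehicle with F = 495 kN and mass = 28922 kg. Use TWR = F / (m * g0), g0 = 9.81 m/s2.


TWR = 495000 / (28922 * 9.81) = 1.74

1.74


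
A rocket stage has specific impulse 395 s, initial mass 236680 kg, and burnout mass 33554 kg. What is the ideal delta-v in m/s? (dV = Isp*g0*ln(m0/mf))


Ve = 395 * 9.81 = 3874.95 m/s
dV = 3874.95 * ln(236680/33554) = 7570 m/s

7570 m/s


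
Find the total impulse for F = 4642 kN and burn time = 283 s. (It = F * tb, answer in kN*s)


It = 4642 * 283 = 1313686 kN*s

1313686 kN*s


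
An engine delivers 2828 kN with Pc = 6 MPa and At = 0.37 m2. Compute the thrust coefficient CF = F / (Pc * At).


CF = 2828000 / (6e6 * 0.37) = 1.27

1.27


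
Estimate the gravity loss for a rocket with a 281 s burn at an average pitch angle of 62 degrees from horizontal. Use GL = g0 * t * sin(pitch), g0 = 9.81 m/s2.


GL = 9.81 * 281 * sin(62 deg) = 2434 m/s

2434 m/s


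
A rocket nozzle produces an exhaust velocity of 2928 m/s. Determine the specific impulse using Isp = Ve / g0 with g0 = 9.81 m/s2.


Isp = Ve / g0 = 2928 / 9.81 = 298.5 s

298.5 s


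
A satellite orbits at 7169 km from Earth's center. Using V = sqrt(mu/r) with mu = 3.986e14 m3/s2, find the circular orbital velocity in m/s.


V = sqrt(3.986e14 / 7169000) = 7457 m/s

7457 m/s


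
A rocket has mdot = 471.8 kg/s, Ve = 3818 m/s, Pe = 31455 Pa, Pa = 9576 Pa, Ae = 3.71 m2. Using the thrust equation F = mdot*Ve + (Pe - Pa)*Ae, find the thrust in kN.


F = 471.8 * 3818 + (31455 - 9576) * 3.71 = 1.8825e+06 N = 1882.5 kN

1882.5 kN


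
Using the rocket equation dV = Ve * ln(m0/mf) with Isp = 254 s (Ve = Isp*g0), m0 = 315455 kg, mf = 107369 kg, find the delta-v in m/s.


Ve = 254 * 9.81 = 2491.74 m/s
dV = 2491.74 * ln(315455/107369) = 2685 m/s

2685 m/s


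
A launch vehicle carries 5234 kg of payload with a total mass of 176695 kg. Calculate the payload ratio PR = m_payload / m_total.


PR = 5234 / 176695 = 0.0296

0.0296


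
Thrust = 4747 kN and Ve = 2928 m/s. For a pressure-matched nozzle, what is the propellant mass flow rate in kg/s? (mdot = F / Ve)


mdot = F / Ve = 4747000 / 2928 = 1621.2 kg/s

1621.2 kg/s


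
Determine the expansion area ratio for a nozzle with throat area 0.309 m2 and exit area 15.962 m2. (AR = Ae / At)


AR = 15.962 / 0.309 = 51.7

51.7


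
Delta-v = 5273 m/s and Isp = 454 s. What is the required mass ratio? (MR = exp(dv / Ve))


Ve = 454 * 9.81 = 4453.74 m/s
MR = exp(5273 / 4453.74) = 3.267

3.267


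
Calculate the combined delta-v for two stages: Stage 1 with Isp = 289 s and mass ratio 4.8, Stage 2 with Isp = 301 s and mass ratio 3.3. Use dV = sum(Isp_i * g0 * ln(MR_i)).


dV1 = 289 * 9.81 * ln(4.8) = 4447.2 m/s
dV2 = 301 * 9.81 * ln(3.3) = 3525.4 m/s
Total dV = 4447.2 + 3525.4 = 7972.6 m/s ~ 7973 m/s

7973 m/s


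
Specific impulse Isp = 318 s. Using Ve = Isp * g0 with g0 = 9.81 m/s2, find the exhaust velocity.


Ve = Isp * g0 = 318 * 9.81 = 3119.6 m/s

3119.6 m/s


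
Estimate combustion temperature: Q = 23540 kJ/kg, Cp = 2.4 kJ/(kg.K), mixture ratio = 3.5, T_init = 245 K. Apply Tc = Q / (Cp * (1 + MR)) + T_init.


Tc = 23540 / (2.4 * (1 + 3.5)) + 245 = 2425 K

2425 K


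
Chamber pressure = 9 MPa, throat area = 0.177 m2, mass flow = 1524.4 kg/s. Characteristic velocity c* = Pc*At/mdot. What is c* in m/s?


c* = 9e6 * 0.177 / 1524.4 = 1045 m/s

1045 m/s


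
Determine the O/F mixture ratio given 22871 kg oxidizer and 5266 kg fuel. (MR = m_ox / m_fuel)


MR = 22871 / 5266 = 4.34

4.34


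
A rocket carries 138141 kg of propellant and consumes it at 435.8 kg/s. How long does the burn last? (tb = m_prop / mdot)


tb = 138141 / 435.8 = 317.0 s

317.0 s


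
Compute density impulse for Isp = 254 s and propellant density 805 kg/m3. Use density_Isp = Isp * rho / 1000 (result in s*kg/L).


rho*Isp = 254 * 805 / 1000 = 204 s*kg/L

204 s*kg/L


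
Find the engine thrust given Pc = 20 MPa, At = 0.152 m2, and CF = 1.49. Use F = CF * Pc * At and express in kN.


F = 1.49 * 20e6 * 0.152 = 4.5296e+06 N = 4529.6 kN

4529.6 kN


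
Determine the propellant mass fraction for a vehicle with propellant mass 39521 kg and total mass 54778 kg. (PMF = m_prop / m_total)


PMF = 39521 / 54778 = 0.721

0.721


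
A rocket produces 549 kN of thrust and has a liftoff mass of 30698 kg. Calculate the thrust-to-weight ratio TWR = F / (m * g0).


TWR = 549000 / (30698 * 9.81) = 1.82

1.82


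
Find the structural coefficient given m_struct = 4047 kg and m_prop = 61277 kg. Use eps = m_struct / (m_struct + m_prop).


eps = 4047 / (4047 + 61277) = 0.062

0.062


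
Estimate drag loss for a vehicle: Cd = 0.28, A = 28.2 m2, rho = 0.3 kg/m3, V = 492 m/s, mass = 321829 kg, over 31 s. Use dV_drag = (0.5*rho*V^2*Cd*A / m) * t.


D = 0.5 * 0.3 * 492^2 * 0.28 * 28.2 = 286700.6 N
a = 286700.6 / 321829 = 0.8908 m/s2
dV = 0.8908 * 31 = 27.6 m/s

27.6 m/s


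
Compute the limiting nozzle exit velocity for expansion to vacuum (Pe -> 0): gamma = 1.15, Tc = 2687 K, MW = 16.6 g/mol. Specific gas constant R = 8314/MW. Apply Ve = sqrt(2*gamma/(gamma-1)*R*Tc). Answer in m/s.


R = 8314 / 16.6 = 500.84 J/(kg.K)
Ve = sqrt(2 * 1.15 / (1.15 - 1) * 500.84 * 2687) = 4543 m/s

4543 m/s


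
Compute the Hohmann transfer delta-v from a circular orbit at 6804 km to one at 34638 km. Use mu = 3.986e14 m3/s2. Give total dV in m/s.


V1 = sqrt(mu/r1) = 7653.97 m/s
dV1 = V1*(sqrt(2*r2/(r1+r2)) - 1) = 2241.99 m/s
V2 = sqrt(mu/r2) = 3392.28 m/s
dV2 = V2*(1 - sqrt(2*r1/(r1+r2))) = 1448.41 m/s
Total dV = 3690 m/s

3690 m/s


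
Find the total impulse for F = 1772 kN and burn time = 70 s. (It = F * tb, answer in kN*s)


It = 1772 * 70 = 124040 kN*s

124040 kN*s


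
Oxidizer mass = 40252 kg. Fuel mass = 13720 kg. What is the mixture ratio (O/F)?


MR = 40252 / 13720 = 2.93

2.93


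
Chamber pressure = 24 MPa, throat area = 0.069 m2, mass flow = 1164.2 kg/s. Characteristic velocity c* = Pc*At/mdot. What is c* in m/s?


c* = 24e6 * 0.069 / 1164.2 = 1422 m/s

1422 m/s


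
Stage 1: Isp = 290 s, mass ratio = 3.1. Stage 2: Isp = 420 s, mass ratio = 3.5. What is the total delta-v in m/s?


dV1 = 290 * 9.81 * ln(3.1) = 3218.7 m/s
dV2 = 420 * 9.81 * ln(3.5) = 5161.6 m/s
Total dV = 3218.7 + 5161.6 = 8380.3 m/s ~ 8380 m/s

8380 m/s


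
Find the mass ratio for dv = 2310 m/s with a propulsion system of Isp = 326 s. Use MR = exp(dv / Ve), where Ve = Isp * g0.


Ve = 326 * 9.81 = 3198.06 m/s
MR = exp(2310 / 3198.06) = 2.059

2.059


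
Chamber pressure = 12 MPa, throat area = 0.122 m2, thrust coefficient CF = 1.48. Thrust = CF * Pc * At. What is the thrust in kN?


F = 1.48 * 12e6 * 0.122 = 2.1667e+06 N = 2166.7 kN

2166.7 kN


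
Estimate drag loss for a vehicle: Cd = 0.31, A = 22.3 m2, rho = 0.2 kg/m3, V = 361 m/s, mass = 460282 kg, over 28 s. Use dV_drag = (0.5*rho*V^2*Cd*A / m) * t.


D = 0.5 * 0.2 * 361^2 * 0.31 * 22.3 = 90090.91 N
a = 90090.91 / 460282 = 0.1957 m/s2
dV = 0.1957 * 28 = 5.5 m/s

5.5 m/s


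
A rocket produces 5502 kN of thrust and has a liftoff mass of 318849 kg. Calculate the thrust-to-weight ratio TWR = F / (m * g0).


TWR = 5502000 / (318849 * 9.81) = 1.76

1.76


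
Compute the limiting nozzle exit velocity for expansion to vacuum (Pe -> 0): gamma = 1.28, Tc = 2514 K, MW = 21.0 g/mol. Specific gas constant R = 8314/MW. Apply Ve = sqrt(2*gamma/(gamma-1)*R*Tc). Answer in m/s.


R = 8314 / 21.0 = 395.9 J/(kg.K)
Ve = sqrt(2 * 1.28 / (1.28 - 1) * 395.9 * 2514) = 3017 m/s

3017 m/s


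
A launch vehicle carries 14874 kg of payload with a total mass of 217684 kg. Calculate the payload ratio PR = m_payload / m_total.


PR = 14874 / 217684 = 0.0683

0.0683


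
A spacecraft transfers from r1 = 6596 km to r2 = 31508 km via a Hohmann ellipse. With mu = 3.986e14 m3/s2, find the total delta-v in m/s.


V1 = sqrt(mu/r1) = 7773.71 m/s
dV1 = V1*(sqrt(2*r2/(r1+r2)) - 1) = 2223.26 m/s
V2 = sqrt(mu/r2) = 3556.79 m/s
dV2 = V2*(1 - sqrt(2*r1/(r1+r2))) = 1463.99 m/s
Total dV = 3687 m/s

3687 m/s


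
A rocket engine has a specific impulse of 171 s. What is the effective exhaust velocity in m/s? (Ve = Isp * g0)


Ve = Isp * g0 = 171 * 9.81 = 1677.5 m/s

1677.5 m/s


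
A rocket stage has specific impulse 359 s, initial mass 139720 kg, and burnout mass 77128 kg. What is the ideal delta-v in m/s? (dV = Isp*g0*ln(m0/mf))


Ve = 359 * 9.81 = 3521.79 m/s
dV = 3521.79 * ln(139720/77128) = 2093 m/s

2093 m/s


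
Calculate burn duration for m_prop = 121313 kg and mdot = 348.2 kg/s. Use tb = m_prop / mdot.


tb = 121313 / 348.2 = 348.4 s

348.4 s


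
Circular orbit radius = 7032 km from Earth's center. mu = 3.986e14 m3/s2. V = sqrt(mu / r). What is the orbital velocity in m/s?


V = sqrt(3.986e14 / 7032000) = 7529 m/s

7529 m/s


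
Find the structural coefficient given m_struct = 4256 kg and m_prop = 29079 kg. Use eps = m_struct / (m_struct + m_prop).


eps = 4256 / (4256 + 29079) = 0.1277

0.1277


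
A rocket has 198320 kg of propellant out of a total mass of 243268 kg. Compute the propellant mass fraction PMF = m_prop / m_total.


PMF = 198320 / 243268 = 0.815

0.815


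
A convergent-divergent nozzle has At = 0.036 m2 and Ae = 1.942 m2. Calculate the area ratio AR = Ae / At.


AR = 1.942 / 0.036 = 53.9

53.9


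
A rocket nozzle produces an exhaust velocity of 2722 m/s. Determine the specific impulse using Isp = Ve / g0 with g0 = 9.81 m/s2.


Isp = Ve / g0 = 2722 / 9.81 = 277.5 s

277.5 s


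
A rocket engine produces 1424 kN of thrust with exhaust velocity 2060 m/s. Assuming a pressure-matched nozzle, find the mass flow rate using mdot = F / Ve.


mdot = F / Ve = 1424000 / 2060 = 691.3 kg/s

691.3 kg/s


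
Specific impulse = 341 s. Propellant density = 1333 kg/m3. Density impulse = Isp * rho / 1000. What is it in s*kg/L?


rho*Isp = 341 * 1333 / 1000 = 455 s*kg/L

455 s*kg/L


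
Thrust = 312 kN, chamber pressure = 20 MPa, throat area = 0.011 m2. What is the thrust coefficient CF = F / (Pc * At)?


CF = 312000 / (20e6 * 0.011) = 1.42

1.42


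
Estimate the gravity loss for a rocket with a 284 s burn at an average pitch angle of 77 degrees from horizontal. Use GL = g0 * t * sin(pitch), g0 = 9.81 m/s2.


GL = 9.81 * 284 * sin(77 deg) = 2715 m/s

2715 m/s


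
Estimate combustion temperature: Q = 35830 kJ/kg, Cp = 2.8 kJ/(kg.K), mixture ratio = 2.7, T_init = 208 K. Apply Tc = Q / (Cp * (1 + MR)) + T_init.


Tc = 35830 / (2.8 * (1 + 2.7)) + 208 = 3666 K

3666 K


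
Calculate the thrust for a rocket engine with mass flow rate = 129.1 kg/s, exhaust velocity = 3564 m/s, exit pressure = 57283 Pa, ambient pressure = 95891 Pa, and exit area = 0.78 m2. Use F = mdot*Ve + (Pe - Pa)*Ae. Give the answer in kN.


F = 129.1 * 3564 + (57283 - 95891) * 0.78 = 429998.0 N = 430.0 kN

430.0 kN


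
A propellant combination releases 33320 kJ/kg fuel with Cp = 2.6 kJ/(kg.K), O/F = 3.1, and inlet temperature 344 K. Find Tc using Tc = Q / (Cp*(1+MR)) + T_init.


Tc = 33320 / (2.6 * (1 + 3.1)) + 344 = 3470 K

3470 K


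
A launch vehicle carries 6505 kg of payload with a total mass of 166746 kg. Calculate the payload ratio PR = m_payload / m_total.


PR = 6505 / 166746 = 0.039

0.039


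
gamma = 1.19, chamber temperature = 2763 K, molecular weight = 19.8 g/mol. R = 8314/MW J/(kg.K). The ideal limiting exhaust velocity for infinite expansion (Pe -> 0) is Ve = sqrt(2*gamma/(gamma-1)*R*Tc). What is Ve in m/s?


R = 8314 / 19.8 = 419.9 J/(kg.K)
Ve = sqrt(2 * 1.19 / (1.19 - 1) * 419.9 * 2763) = 3812 m/s

3812 m/s


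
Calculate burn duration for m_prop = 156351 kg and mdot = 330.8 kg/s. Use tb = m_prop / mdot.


tb = 156351 / 330.8 = 472.6 s

472.6 s


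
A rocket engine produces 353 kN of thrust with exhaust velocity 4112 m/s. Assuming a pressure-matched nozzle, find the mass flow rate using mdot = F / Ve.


mdot = F / Ve = 353000 / 4112 = 85.8 kg/s

85.8 kg/s


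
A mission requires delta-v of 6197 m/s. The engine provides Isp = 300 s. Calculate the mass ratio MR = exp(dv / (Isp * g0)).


Ve = 300 * 9.81 = 2943.0 m/s
MR = exp(6197 / 2943.0) = 8.213

8.213


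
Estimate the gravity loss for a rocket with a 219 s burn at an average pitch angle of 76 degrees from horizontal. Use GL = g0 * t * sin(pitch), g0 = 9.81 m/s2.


GL = 9.81 * 219 * sin(76 deg) = 2085 m/s

2085 m/s


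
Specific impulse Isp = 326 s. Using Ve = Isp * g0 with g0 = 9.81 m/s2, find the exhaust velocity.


Ve = Isp * g0 = 326 * 9.81 = 3198.1 m/s

3198.1 m/s


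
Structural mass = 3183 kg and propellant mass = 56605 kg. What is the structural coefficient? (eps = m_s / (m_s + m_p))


eps = 3183 / (3183 + 56605) = 0.0532

0.0532


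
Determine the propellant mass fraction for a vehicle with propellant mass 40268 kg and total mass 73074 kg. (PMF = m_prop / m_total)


PMF = 40268 / 73074 = 0.551

0.551


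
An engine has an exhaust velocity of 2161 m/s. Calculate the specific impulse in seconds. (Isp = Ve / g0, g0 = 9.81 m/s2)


Isp = Ve / g0 = 2161 / 9.81 = 220.3 s

220.3 s


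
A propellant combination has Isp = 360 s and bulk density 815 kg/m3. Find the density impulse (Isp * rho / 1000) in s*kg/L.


rho*Isp = 360 * 815 / 1000 = 293 s*kg/L

293 s*kg/L


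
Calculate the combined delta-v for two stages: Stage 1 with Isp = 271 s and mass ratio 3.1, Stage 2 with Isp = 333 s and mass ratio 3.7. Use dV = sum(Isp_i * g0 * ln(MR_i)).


dV1 = 271 * 9.81 * ln(3.1) = 3007.8 m/s
dV2 = 333 * 9.81 * ln(3.7) = 4274.0 m/s
Total dV = 3007.8 + 4274.0 = 7281.8 m/s ~ 7282 m/s

7282 m/s


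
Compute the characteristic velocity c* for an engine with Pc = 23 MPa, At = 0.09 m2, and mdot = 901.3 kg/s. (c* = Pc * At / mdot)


c* = 23e6 * 0.09 / 901.3 = 2297 m/s

2297 m/s


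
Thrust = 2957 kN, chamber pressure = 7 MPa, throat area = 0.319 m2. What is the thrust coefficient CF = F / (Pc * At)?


CF = 2957000 / (7e6 * 0.319) = 1.32

1.32


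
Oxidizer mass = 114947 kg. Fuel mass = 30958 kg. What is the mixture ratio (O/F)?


MR = 114947 / 30958 = 3.71

3.71


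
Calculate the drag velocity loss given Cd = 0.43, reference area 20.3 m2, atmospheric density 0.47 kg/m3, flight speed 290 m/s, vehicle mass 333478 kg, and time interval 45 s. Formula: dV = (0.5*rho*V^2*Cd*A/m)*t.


D = 0.5 * 0.47 * 290^2 * 0.43 * 20.3 = 172515.59 N
a = 172515.59 / 333478 = 0.5173 m/s2
dV = 0.5173 * 45 = 23.3 m/s

23.3 m/s


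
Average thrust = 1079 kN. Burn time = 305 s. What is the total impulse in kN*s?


It = 1079 * 305 = 329095 kN*s

329095 kN*s


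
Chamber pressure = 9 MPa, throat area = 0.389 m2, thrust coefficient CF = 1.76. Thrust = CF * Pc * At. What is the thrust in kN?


F = 1.76 * 9e6 * 0.389 = 6.1618e+06 N = 6161.8 kN

6161.8 kN


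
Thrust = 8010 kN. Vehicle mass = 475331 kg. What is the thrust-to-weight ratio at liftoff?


TWR = 8010000 / (475331 * 9.81) = 1.72

1.72


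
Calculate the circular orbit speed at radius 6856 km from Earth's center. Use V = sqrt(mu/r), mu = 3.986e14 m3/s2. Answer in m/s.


V = sqrt(3.986e14 / 6856000) = 7625 m/s

7625 m/s


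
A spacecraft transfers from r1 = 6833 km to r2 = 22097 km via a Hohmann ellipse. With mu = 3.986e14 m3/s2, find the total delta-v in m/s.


V1 = sqrt(mu/r1) = 7637.71 m/s
dV1 = V1*(sqrt(2*r2/(r1+r2)) - 1) = 1802.26 m/s
V2 = sqrt(mu/r2) = 4247.19 m/s
dV2 = V2*(1 - sqrt(2*r1/(r1+r2))) = 1328.1 m/s
Total dV = 3130 m/s

3130 m/s


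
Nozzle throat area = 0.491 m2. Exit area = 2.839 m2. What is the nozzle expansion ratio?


AR = 2.839 / 0.491 = 5.8

5.8


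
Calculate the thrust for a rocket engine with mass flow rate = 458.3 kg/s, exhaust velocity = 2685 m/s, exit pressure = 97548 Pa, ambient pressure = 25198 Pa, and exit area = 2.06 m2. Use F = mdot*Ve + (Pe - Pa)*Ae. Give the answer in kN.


F = 458.3 * 2685 + (97548 - 25198) * 2.06 = 1.3796e+06 N = 1379.6 kN

1379.6 kN


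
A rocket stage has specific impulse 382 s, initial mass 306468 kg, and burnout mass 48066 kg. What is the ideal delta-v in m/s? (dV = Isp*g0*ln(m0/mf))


Ve = 382 * 9.81 = 3747.42 m/s
dV = 3747.42 * ln(306468/48066) = 6942 m/s

6942 m/s


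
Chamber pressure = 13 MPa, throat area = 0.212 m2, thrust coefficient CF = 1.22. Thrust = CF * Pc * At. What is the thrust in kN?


F = 1.22 * 13e6 * 0.212 = 3.3623e+06 N = 3362.3 kN

3362.3 kN


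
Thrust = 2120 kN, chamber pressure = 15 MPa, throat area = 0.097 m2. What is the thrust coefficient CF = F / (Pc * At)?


CF = 2120000 / (15e6 * 0.097) = 1.46

1.46


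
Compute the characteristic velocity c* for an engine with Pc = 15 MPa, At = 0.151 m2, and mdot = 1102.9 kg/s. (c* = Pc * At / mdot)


c* = 15e6 * 0.151 / 1102.9 = 2054 m/s

2054 m/s


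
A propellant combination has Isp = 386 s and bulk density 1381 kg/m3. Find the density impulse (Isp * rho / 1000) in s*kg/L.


rho*Isp = 386 * 1381 / 1000 = 533 s*kg/L

533 s*kg/L


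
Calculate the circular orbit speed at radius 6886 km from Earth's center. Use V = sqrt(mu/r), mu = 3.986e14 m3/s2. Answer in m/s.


V = sqrt(3.986e14 / 6886000) = 7608 m/s

7608 m/s


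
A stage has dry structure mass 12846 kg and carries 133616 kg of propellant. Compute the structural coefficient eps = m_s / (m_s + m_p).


eps = 12846 / (12846 + 133616) = 0.0877

0.0877


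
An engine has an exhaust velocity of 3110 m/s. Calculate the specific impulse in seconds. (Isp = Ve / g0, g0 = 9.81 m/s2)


Isp = Ve / g0 = 3110 / 9.81 = 317.0 s

317.0 s


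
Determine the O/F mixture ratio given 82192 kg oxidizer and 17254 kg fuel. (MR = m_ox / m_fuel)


MR = 82192 / 17254 = 4.76

4.76


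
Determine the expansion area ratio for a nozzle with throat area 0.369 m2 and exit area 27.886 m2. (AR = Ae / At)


AR = 27.886 / 0.369 = 75.6

75.6


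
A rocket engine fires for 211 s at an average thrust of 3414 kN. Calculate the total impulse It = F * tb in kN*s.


It = 3414 * 211 = 720354 kN*s

720354 kN*s


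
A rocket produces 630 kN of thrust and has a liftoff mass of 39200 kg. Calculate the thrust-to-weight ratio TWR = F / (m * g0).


TWR = 630000 / (39200 * 9.81) = 1.64

1.64


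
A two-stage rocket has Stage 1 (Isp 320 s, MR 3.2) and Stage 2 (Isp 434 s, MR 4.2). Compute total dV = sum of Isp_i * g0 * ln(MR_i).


dV1 = 320 * 9.81 * ln(3.2) = 3651.4 m/s
dV2 = 434 * 9.81 * ln(4.2) = 6109.9 m/s
Total dV = 3651.4 + 6109.9 = 9761.3 m/s ~ 9761 m/s

9761 m/s


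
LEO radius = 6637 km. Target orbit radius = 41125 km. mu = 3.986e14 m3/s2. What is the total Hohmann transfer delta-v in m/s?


V1 = sqrt(mu/r1) = 7749.66 m/s
dV1 = V1*(sqrt(2*r2/(r1+r2)) - 1) = 2420.07 m/s
V2 = sqrt(mu/r2) = 3113.26 m/s
dV2 = V2*(1 - sqrt(2*r1/(r1+r2))) = 1472.01 m/s
Total dV = 3892 m/s

3892 m/s


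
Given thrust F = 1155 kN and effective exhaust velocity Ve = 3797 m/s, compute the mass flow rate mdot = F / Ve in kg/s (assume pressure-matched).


mdot = F / Ve = 1155000 / 3797 = 304.2 kg/s

304.2 kg/s


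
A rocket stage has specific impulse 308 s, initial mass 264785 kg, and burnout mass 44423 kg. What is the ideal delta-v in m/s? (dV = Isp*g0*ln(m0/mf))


Ve = 308 * 9.81 = 3021.48 m/s
dV = 3021.48 * ln(264785/44423) = 5394 m/s

5394 m/s


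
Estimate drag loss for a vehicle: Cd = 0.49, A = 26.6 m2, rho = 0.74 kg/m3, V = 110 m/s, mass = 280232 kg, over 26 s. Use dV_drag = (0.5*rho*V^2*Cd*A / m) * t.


D = 0.5 * 0.74 * 110^2 * 0.49 * 26.6 = 58353.22 N
a = 58353.22 / 280232 = 0.2082 m/s2
dV = 0.2082 * 26 = 5.4 m/s

5.4 m/s


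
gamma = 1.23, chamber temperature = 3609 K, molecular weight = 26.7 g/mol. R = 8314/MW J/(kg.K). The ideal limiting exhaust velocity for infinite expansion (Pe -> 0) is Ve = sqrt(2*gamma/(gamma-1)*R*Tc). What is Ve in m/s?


R = 8314 / 26.7 = 311.39 J/(kg.K)
Ve = sqrt(2 * 1.23 / (1.23 - 1) * 311.39 * 3609) = 3467 m/s

3467 m/s


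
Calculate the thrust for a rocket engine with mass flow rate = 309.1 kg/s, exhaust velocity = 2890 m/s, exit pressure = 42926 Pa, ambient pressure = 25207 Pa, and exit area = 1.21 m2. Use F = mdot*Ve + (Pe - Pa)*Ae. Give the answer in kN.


F = 309.1 * 2890 + (42926 - 25207) * 1.21 = 914739.0 N = 914.7 kN

914.7 kN


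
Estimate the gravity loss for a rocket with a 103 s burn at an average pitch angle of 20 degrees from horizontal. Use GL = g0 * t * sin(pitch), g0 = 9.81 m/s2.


GL = 9.81 * 103 * sin(20 deg) = 346 m/s

346 m/s


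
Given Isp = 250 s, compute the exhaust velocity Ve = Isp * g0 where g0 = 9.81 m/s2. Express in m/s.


Ve = Isp * g0 = 250 * 9.81 = 2452.5 m/s

2452.5 m/s


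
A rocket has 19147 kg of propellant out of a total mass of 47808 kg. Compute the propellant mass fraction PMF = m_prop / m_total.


PMF = 19147 / 47808 = 0.4

0.4


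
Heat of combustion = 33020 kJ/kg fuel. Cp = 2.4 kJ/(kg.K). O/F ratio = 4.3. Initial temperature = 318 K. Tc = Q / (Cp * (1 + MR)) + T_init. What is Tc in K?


Tc = 33020 / (2.4 * (1 + 4.3)) + 318 = 2914 K

2914 K


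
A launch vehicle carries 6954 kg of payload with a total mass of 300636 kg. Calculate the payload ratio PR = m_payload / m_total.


PR = 6954 / 300636 = 0.0231

0.0231


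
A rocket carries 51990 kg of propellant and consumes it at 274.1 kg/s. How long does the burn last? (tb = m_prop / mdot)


tb = 51990 / 274.1 = 189.7 s

189.7 s


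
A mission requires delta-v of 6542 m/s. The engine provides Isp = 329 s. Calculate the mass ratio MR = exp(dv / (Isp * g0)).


Ve = 329 * 9.81 = 3227.49 m/s
MR = exp(6542 / 3227.49) = 7.591

7.591


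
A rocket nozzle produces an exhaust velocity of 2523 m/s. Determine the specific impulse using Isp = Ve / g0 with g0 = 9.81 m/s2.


Isp = Ve / g0 = 2523 / 9.81 = 257.2 s

257.2 s


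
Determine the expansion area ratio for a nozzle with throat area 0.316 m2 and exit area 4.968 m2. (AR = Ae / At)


AR = 4.968 / 0.316 = 15.7

15.7


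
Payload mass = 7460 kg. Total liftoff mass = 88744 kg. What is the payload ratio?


PR = 7460 / 88744 = 0.0841

0.0841


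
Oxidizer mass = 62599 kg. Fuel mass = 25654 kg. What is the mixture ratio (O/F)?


MR = 62599 / 25654 = 2.44

2.44


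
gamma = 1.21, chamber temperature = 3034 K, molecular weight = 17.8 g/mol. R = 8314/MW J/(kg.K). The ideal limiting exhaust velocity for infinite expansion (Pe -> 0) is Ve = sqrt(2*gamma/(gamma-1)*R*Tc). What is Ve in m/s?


R = 8314 / 17.8 = 467.08 J/(kg.K)
Ve = sqrt(2 * 1.21 / (1.21 - 1) * 467.08 * 3034) = 4041 m/s

4041 m/s


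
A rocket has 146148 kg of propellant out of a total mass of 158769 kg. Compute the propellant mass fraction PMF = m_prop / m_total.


PMF = 146148 / 158769 = 0.921

0.921


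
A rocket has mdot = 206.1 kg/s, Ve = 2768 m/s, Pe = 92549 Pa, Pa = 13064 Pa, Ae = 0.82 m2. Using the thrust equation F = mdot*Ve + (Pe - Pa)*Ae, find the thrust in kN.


F = 206.1 * 2768 + (92549 - 13064) * 0.82 = 635662.0 N = 635.7 kN

635.7 kN


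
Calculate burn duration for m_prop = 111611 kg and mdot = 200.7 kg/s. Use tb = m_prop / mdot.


tb = 111611 / 200.7 = 556.1 s

556.1 s


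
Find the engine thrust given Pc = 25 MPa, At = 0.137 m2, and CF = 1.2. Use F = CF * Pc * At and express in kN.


F = 1.2 * 25e6 * 0.137 = 4.1100e+06 N = 4110.0 kN

4110.0 kN


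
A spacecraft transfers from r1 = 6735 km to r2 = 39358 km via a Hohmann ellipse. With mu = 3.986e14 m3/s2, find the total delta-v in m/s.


V1 = sqrt(mu/r1) = 7693.07 m/s
dV1 = V1*(sqrt(2*r2/(r1+r2)) - 1) = 2360.35 m/s
V2 = sqrt(mu/r2) = 3182.38 m/s
dV2 = V2*(1 - sqrt(2*r1/(r1+r2))) = 1462.02 m/s
Total dV = 3822 m/s

3822 m/s


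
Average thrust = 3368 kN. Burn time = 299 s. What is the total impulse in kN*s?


It = 3368 * 299 = 1007032 kN*s

1007032 kN*s


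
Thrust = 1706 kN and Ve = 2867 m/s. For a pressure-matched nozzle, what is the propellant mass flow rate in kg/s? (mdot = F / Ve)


mdot = F / Ve = 1706000 / 2867 = 595.0 kg/s

595.0 kg/s


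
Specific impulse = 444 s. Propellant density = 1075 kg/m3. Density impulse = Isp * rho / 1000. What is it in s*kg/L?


rho*Isp = 444 * 1075 / 1000 = 477 s*kg/L

477 s*kg/L


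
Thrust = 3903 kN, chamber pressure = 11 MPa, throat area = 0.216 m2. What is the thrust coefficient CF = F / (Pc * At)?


CF = 3903000 / (11e6 * 0.216) = 1.64

1.64


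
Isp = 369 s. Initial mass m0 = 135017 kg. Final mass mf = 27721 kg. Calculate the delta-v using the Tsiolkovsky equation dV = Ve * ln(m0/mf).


Ve = 369 * 9.81 = 3619.89 m/s
dV = 3619.89 * ln(135017/27721) = 5731 m/s

5731 m/s


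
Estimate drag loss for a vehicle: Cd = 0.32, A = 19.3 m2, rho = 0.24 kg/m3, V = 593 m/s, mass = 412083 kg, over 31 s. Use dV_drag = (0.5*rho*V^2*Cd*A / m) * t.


D = 0.5 * 0.24 * 593^2 * 0.32 * 19.3 = 260614.11 N
a = 260614.11 / 412083 = 0.6324 m/s2
dV = 0.6324 * 31 = 19.6 m/s

19.6 m/s


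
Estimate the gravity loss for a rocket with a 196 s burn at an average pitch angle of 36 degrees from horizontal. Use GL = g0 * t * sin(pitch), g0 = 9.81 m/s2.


GL = 9.81 * 196 * sin(36 deg) = 1130 m/s

1130 m/s


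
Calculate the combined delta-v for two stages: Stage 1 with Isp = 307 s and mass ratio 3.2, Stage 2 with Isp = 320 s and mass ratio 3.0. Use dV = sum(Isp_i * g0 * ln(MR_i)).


dV1 = 307 * 9.81 * ln(3.2) = 3503.0 m/s
dV2 = 320 * 9.81 * ln(3.0) = 3448.8 m/s
Total dV = 3503.0 + 3448.8 = 6951.8 m/s ~ 6952 m/s

6952 m/s


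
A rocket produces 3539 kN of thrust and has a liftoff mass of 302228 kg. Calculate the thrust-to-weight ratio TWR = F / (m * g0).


TWR = 3539000 / (302228 * 9.81) = 1.19

1.19


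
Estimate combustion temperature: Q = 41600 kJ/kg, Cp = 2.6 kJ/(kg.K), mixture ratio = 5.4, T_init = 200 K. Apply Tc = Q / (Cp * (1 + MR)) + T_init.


Tc = 41600 / (2.6 * (1 + 5.4)) + 200 = 2700 K

2700 K


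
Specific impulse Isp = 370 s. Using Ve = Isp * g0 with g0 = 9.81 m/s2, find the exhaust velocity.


Ve = Isp * g0 = 370 * 9.81 = 3629.7 m/s

3629.7 m/s


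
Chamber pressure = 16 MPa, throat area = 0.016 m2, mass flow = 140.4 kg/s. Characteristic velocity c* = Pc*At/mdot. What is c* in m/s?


c* = 16e6 * 0.016 / 140.4 = 1823 m/s

1823 m/s


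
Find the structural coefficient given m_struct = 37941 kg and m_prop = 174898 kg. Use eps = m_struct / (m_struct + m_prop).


eps = 37941 / (37941 + 174898) = 0.1783

0.1783


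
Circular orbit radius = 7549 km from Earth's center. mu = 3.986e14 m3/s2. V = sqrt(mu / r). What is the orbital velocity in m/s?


V = sqrt(3.986e14 / 7549000) = 7266 m/s

7266 m/s


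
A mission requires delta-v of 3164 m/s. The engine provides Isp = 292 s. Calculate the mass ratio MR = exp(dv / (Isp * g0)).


Ve = 292 * 9.81 = 2864.52 m/s
MR = exp(3164 / 2864.52) = 3.018

3.018


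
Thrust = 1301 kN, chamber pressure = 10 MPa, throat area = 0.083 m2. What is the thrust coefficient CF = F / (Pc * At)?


CF = 1301000 / (10e6 * 0.083) = 1.57

1.57


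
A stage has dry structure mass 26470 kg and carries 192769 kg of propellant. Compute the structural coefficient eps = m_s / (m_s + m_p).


eps = 26470 / (26470 + 192769) = 0.1207

0.1207


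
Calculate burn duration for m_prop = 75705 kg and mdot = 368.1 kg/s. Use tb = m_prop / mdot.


tb = 75705 / 368.1 = 205.7 s

205.7 s


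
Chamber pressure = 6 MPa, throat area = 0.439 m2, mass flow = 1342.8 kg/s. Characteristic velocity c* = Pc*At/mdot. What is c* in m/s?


c* = 6e6 * 0.439 / 1342.8 = 1962 m/s

1962 m/s


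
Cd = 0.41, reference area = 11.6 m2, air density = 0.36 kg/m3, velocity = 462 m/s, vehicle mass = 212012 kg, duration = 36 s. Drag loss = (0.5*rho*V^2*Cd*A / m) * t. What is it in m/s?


D = 0.5 * 0.36 * 462^2 * 0.41 * 11.6 = 182725.14 N
a = 182725.14 / 212012 = 0.8619 m/s2
dV = 0.8619 * 36 = 31.0 m/s

31.0 m/s


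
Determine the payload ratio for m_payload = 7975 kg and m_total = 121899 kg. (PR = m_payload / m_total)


PR = 7975 / 121899 = 0.0654

0.0654


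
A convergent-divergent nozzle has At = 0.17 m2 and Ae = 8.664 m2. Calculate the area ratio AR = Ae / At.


AR = 8.664 / 0.17 = 51.0

51.0


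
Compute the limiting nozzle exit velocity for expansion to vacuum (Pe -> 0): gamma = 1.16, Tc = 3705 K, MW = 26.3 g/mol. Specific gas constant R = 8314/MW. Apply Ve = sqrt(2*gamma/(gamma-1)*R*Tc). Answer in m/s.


R = 8314 / 26.3 = 316.12 J/(kg.K)
Ve = sqrt(2 * 1.16 / (1.16 - 1) * 316.12 * 3705) = 4121 m/s

4121 m/s


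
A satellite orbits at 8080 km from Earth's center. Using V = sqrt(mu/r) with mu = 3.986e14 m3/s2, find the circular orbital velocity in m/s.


V = sqrt(3.986e14 / 8080000) = 7024 m/s

7024 m/s


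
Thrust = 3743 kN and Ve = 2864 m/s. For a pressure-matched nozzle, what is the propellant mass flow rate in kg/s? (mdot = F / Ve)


mdot = F / Ve = 3743000 / 2864 = 1306.9 kg/s

1306.9 kg/s


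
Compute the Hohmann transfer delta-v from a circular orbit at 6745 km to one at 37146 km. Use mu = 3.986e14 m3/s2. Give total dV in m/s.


V1 = sqrt(mu/r1) = 7687.37 m/s
dV1 = V1*(sqrt(2*r2/(r1+r2)) - 1) = 2314.04 m/s
V2 = sqrt(mu/r2) = 3275.76 m/s
dV2 = V2*(1 - sqrt(2*r1/(r1+r2))) = 1459.7 m/s
Total dV = 3774 m/s

3774 m/s


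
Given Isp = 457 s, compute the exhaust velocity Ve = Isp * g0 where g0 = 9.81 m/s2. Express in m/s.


Ve = Isp * g0 = 457 * 9.81 = 4483.2 m/s

4483.2 m/s


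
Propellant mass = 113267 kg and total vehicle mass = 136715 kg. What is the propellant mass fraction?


PMF = 113267 / 136715 = 0.828

0.828


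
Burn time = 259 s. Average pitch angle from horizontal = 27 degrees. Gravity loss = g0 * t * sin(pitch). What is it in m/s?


GL = 9.81 * 259 * sin(27 deg) = 1153 m/s

1153 m/s


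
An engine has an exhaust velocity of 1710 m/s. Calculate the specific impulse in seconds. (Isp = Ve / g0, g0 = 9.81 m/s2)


Isp = Ve / g0 = 1710 / 9.81 = 174.3 s

174.3 s


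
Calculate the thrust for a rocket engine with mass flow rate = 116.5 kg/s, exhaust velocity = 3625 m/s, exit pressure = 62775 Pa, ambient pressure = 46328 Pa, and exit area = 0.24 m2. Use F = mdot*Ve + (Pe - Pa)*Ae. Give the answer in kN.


F = 116.5 * 3625 + (62775 - 46328) * 0.24 = 426260.0 N = 426.3 kN

426.3 kN


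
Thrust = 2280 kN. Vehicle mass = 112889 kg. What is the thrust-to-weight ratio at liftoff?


TWR = 2280000 / (112889 * 9.81) = 2.06

2.06


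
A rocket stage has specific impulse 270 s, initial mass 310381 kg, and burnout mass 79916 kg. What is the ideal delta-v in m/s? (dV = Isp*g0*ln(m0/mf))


Ve = 270 * 9.81 = 2648.7 m/s
dV = 2648.7 * ln(310381/79916) = 3594 m/s

3594 m/s


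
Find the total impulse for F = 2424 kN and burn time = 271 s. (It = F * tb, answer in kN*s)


It = 2424 * 271 = 656904 kN*s

656904 kN*s


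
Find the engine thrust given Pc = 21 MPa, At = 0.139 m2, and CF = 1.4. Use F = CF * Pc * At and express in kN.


F = 1.4 * 21e6 * 0.139 = 4.0866e+06 N = 4086.6 kN

4086.6 kN


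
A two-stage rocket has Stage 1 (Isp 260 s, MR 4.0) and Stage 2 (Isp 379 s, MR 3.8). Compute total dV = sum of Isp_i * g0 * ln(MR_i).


dV1 = 260 * 9.81 * ln(4.0) = 3535.9 m/s
dV2 = 379 * 9.81 * ln(3.8) = 4963.5 m/s
Total dV = 3535.9 + 4963.5 = 8499.4 m/s ~ 8499 m/s

8499 m/s


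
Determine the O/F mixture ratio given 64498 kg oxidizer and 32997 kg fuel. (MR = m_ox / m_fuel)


MR = 64498 / 32997 = 1.95

1.95


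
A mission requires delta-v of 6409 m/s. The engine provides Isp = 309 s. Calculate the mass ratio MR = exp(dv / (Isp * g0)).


Ve = 309 * 9.81 = 3031.29 m/s
MR = exp(6409 / 3031.29) = 8.284

8.284


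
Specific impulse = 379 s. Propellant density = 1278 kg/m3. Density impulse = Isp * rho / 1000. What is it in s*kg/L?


rho*Isp = 379 * 1278 / 1000 = 484 s*kg/L

484 s*kg/L


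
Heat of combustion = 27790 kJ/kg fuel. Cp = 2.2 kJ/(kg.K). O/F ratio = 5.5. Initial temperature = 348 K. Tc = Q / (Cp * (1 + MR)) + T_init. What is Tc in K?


Tc = 27790 / (2.2 * (1 + 5.5)) + 348 = 2291 K

2291 K


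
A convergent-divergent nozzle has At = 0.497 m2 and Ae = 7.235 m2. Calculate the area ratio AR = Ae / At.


AR = 7.235 / 0.497 = 14.6

14.6


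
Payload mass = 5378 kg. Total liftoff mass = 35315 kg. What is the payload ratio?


PR = 5378 / 35315 = 0.1523

0.1523


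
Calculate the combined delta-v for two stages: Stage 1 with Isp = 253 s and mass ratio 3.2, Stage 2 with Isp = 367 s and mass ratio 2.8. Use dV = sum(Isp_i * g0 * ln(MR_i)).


dV1 = 253 * 9.81 * ln(3.2) = 2886.9 m/s
dV2 = 367 * 9.81 * ln(2.8) = 3706.9 m/s
Total dV = 2886.9 + 3706.9 = 6593.8 m/s ~ 6594 m/s

6594 m/s


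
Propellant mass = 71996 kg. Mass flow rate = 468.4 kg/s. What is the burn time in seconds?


tb = 71996 / 468.4 = 153.7 s

153.7 s
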